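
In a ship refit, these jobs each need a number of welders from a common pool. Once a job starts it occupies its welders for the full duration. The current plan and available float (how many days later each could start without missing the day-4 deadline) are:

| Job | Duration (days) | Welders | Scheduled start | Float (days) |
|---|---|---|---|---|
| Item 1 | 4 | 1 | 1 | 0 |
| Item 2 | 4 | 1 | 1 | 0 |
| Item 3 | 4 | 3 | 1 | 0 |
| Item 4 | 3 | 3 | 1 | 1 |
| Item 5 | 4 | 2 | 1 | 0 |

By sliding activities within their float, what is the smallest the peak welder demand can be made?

10

Schedule Item 1@1, Item 2@1, Item 3@1, Item 4@1, Item 5@1: d1:10  d2:10  d3:10  d4:7 — peak 10.
Total welder-days = 37 over 4 days ⇒ peak ≥ ⌈37/4⌉ = 10, so 10 is optimal.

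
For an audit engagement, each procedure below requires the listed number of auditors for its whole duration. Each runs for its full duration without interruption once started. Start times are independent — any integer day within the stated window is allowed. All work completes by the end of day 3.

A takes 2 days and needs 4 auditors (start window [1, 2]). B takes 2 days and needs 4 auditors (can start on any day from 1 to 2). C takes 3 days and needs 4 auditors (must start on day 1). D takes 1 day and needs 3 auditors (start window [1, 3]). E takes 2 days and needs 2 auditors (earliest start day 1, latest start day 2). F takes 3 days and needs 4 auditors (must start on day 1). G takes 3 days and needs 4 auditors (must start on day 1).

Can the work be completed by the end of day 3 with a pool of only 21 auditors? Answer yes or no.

The minimum achievable peak is 22; 21 < 22, so no feasible schedule stays within the cap.

no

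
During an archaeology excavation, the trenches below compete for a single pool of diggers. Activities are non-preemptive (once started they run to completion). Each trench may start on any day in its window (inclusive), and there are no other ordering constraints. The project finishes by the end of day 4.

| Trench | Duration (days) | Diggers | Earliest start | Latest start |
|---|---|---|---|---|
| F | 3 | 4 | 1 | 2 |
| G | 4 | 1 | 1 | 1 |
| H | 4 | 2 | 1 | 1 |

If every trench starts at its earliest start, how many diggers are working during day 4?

At early start, day 4 has: G, H.
Demand: 1 + 2 = 3.

3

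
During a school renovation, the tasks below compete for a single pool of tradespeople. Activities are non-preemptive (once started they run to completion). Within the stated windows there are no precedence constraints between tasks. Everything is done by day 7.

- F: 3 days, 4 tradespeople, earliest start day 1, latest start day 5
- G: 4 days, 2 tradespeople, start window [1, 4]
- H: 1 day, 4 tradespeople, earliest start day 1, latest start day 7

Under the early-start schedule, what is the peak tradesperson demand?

10

Early-start schedule: F@1, G@1, H@1.
Load per day: day 1: 10, day 2: 6, day 3: 6, day 4: 2, day 5: 0, day 6: 0, day 7: 0.
Peak is 10.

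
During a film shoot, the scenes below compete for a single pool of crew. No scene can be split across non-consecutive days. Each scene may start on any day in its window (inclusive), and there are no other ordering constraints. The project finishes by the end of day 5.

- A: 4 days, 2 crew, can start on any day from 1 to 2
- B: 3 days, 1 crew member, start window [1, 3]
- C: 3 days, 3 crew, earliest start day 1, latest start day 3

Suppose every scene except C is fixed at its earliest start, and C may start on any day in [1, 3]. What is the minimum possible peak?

C@1: d1:6  d2:6  d3:6  d4:2  d5:0 → peak 6
C@2: d1:3  d2:6  d3:6  d4:5  d5:0 → peak 6
C@3: d1:3  d2:3  d3:6  d4:5  d5:3 → peak 6
Best is C@1, peak 6.

6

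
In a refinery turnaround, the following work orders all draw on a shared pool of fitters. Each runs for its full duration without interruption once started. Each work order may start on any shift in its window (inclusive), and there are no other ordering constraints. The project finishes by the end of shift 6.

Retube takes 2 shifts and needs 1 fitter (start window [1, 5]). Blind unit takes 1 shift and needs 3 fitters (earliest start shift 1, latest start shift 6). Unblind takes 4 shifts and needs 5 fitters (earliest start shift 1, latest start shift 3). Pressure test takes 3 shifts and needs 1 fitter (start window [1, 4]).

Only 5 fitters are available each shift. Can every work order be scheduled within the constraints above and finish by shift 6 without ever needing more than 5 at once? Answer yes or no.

The minimum achievable peak is 6; 5 < 6, so no feasible schedule stays within the cap.

no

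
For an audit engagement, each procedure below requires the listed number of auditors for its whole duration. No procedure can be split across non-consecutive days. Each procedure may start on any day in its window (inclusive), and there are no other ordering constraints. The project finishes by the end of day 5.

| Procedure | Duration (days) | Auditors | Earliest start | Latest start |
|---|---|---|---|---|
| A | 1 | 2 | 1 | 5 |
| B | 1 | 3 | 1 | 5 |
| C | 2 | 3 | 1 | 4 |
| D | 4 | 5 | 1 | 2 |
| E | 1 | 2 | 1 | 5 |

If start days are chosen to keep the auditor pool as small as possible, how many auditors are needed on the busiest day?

8

Early-start (A@1, B@1, C@1, D@1, E@1) gives peak 15: d1:15  d2:8  d3:5  d4:5  d5:0.
Shift D→2, E→3.
Schedule A@1, B@1, C@1, D@2, E@3: d1:8  d2:8  d3:7  d4:5  d5:5 — peak 8.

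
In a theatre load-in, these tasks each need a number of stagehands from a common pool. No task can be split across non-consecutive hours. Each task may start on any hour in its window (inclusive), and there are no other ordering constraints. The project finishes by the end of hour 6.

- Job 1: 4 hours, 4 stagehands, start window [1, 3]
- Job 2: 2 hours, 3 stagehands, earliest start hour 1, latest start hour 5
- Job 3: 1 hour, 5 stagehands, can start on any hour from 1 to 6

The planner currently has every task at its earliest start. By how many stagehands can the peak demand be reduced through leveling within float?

5

Early-start peak: h1:12  h2:7  h3:4  h4:4  h5:0  h6:0 ⇒ 12.
Leveled (Job 1@1, Job 2@1, Job 3@5): h1:7  h2:7  h3:4  h4:4  h5:5  h6:0 ⇒ 7.
Reduction 12 − 7 = 5.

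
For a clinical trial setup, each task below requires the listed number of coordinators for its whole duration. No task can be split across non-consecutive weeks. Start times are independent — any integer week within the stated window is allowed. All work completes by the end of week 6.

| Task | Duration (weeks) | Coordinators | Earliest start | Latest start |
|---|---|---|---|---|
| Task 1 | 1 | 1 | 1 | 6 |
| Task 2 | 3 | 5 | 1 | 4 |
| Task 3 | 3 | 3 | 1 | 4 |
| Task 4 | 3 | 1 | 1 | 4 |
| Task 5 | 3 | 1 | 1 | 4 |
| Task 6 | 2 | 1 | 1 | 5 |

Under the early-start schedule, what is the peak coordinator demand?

12

Early-start schedule: Task 1@1, Task 2@1, Task 3@1, Task 4@1, Task 5@1, Task 6@1.
Load per week: week 1: 12, week 2: 11, week 3: 10, week 4: 0, week 5: 0, week 6: 0.
Peak is 12.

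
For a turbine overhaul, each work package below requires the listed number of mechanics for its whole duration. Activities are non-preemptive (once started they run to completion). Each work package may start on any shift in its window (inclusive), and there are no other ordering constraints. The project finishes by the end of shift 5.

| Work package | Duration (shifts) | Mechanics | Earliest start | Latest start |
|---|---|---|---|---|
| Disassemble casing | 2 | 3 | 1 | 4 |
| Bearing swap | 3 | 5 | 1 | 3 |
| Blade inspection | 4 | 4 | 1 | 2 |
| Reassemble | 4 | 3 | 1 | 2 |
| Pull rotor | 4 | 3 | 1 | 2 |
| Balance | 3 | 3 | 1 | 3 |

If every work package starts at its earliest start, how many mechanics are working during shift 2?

21

At early start, shift 2 has: Disassemble casing, Bearing swap, Blade inspection, Reassemble, Pull rotor, Balance.
Demand: 3 + 5 + 4 + 3 + 3 + 3 = 21.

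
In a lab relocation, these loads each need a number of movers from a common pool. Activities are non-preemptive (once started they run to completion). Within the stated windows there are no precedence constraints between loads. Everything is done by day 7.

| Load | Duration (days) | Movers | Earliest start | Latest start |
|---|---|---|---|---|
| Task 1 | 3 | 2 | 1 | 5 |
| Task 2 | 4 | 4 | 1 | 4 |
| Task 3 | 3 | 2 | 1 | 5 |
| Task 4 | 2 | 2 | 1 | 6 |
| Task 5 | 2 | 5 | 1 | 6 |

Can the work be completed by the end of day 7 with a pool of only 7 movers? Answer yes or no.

Schedule Task 1@1, Task 2@1, Task 3@5, Task 4@4, Task 5@6: d1:6  d2:6  d3:6  d4:6  d5:4  d6:7  d7:7 — peak 7 ≤ 7.

yes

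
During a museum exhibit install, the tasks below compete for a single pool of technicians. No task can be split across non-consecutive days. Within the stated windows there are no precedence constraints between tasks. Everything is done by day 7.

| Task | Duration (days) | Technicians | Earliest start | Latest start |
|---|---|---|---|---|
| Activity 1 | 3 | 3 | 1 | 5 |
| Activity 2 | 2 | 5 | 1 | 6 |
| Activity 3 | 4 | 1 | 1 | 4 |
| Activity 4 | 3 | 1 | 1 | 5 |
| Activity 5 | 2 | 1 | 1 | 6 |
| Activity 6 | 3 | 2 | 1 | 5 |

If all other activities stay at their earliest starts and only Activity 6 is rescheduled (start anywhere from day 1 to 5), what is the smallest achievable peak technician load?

11

Activity 6@1: d1:13  d2:13  d3:7  d4:1  d5:0  d6:0  d7:0 → peak 13
Activity 6@2: d1:11  d2:13  d3:7  d4:3  d5:0  d6:0  d7:0 → peak 13
Activity 6@3: d1:11  d2:11  d3:7  d4:3  d5:2  d6:0  d7:0 → peak 11
Activity 6@4: d1:11  d2:11  d3:5  d4:3  d5:2  d6:2  d7:0 → peak 11
Activity 6@5: d1:11  d2:11  d3:5  d4:1  d5:2  d6:2  d7:2 → peak 11
Best is Activity 6@3, peak 11.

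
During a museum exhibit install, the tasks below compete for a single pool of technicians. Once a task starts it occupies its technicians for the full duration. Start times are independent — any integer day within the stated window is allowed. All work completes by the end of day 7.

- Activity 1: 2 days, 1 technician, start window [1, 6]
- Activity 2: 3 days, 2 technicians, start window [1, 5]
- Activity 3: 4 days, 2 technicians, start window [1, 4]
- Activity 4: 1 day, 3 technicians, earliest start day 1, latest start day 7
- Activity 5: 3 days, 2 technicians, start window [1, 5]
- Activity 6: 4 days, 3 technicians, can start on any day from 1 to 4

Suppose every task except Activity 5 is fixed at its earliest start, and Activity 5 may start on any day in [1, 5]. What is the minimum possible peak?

11

Activity 5@1: d1:13  d2:10  d3:9  d4:5  d5:0  d6:0  d7:0 → peak 13
Activity 5@2: d1:11  d2:10  d3:9  d4:7  d5:0  d6:0  d7:0 → peak 11
Activity 5@3: d1:11  d2:8  d3:9  d4:7  d5:2  d6:0  d7:0 → peak 11
Activity 5@4: d1:11  d2:8  d3:7  d4:7  d5:2  d6:2  d7:0 → peak 11
Activity 5@5: d1:11  d2:8  d3:7  d4:5  d5:2  d6:2  d7:2 → peak 11
Best is Activity 5@2, peak 11.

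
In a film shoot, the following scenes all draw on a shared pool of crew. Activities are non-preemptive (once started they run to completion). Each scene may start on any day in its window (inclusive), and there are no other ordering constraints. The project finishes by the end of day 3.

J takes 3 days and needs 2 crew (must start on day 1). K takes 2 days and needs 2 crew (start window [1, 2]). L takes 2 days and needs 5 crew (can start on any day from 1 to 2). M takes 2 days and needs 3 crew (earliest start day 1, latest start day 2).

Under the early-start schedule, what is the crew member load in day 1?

12

At early start, day 1 has: J, K, L, M.
Demand: 2 + 2 + 5 + 3 = 12.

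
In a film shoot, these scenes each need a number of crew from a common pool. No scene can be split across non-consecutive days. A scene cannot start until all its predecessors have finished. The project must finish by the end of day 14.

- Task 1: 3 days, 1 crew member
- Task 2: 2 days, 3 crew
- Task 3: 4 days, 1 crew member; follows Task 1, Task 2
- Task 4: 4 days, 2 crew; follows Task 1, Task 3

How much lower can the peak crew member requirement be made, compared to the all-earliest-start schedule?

1

Early-start peak: d1:4  d2:4  d3:1  d4:1  d5:1  d6:1  d7:1  d8:2  d9:2  d10:2  d11:2  d12:0  d13:0  d14:0 ⇒ 4.
Leveled (Task 1@1, Task 2@4, Task 3@6, Task 4@10): d1:1  d2:1  d3:1  d4:3  d5:3  d6:1  d7:1  d8:1  d9:1  d10:2  d11:2  d12:2  d13:2  d14:0 ⇒ 3.
Reduction 4 − 3 = 1.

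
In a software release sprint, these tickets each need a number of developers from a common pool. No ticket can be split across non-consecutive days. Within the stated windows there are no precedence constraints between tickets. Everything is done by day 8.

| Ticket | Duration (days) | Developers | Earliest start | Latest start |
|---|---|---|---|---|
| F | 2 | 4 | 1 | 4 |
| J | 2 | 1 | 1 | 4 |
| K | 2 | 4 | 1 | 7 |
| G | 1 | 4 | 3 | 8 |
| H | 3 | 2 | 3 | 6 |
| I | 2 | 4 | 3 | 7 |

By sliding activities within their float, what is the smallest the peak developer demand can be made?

Early-start (F@1, J@1, K@1, G@3, H@3, I@3) gives peak 10: d1:9  d2:9  d3:10  d4:6  d5:2  d6:0  d7:0  d8:0.
Shift K→3, G→5, I→6.
Schedule F@1, J@1, K@3, G@5, H@3, I@6: d1:5  d2:5  d3:6  d4:6  d5:6  d6:4  d7:4  d8:0 — peak 6.

6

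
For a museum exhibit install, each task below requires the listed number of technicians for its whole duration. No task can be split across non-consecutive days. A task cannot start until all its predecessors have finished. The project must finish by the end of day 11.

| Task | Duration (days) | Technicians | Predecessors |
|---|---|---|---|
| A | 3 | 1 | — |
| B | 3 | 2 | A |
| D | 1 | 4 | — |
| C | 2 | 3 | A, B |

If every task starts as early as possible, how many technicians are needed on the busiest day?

5

Early-start schedule: A@1, B@4, D@1, C@7.
Load per day: day 1: 5, day 2: 1, day 3: 1, day 4: 2, day 5: 2, day 6: 2, day 7: 3, day 8: 3, day 9: 0, day 10: 0, day 11: 0.
Peak is 5.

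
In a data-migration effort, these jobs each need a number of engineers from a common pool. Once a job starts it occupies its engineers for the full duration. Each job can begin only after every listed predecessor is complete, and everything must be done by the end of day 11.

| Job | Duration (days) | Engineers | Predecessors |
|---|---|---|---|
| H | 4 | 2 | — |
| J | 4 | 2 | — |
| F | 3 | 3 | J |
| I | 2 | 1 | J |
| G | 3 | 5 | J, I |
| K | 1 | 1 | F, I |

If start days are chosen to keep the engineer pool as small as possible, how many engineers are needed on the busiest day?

Early-start (H@1, J@1, F@5, I@5, G@7, K@8) gives peak 8: d1:4  d2:4  d3:4  d4:4  d5:4  d6:4  d7:8  d8:6  d9:5  d10:0  d11:0.
Shift G→8, K→11.
Schedule H@1, J@1, F@5, I@5, G@8, K@11: d1:4  d2:4  d3:4  d4:4  d5:4  d6:4  d7:3  d8:5  d9:5  d10:5  d11:1 — peak 5.

5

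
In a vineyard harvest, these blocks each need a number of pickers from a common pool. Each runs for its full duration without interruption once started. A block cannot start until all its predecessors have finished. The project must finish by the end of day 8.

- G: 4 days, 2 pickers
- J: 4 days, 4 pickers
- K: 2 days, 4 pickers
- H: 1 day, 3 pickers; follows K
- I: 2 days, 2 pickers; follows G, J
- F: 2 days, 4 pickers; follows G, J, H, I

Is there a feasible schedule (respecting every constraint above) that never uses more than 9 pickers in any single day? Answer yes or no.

no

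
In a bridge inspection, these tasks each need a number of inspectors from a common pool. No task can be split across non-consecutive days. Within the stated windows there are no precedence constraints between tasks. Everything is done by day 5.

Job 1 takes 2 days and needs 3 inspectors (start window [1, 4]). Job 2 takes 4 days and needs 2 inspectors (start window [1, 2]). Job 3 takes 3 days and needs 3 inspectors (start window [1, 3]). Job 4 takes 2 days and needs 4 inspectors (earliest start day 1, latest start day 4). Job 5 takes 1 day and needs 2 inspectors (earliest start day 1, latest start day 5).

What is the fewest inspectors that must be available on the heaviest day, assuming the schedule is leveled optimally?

Early-start (Job 1@1, Job 2@1, Job 3@1, Job 4@1, Job 5@1) gives peak 14: d1:14  d2:12  d3:5  d4:2  d5:0.
Shift Job 4→4, Job 5→3.
Schedule Job 1@1, Job 2@1, Job 3@1, Job 4@4, Job 5@3: d1:8  d2:8  d3:7  d4:6  d5:4 — peak 8.

8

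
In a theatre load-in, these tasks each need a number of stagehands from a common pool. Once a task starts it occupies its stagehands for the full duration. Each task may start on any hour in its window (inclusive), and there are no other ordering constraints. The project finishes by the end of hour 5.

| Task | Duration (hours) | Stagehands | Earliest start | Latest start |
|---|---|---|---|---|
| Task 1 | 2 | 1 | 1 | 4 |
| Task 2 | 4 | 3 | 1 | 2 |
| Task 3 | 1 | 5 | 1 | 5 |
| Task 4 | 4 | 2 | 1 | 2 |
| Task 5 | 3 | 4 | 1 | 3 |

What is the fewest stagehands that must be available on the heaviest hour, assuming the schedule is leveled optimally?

9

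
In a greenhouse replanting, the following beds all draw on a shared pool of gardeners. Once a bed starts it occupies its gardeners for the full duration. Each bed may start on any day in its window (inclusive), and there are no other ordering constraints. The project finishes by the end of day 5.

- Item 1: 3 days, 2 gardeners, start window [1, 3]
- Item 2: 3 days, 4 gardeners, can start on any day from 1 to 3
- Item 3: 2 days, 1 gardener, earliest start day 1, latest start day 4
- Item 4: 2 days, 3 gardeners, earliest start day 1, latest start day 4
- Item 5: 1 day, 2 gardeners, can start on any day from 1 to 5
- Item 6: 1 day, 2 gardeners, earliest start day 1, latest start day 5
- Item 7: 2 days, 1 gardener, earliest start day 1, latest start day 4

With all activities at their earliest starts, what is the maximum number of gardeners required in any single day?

Early-start schedule: Item 1@1, Item 2@1, Item 3@1, Item 4@1, Item 5@1, Item 6@1, Item 7@1.
Load per day: day 1: 15, day 2: 11, day 3: 6, day 4: 0, day 5: 0.
Peak is 15.

15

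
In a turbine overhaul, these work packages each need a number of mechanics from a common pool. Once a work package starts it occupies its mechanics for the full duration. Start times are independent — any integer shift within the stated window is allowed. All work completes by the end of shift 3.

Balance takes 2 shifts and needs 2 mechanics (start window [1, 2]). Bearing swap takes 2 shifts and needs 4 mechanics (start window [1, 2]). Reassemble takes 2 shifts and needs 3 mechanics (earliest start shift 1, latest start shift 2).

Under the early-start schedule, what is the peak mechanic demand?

9

Early-start schedule: Balance@1, Bearing swap@1, Reassemble@1.
Load per shift: shift 1: 9, shift 2: 9, shift 3: 0.
Peak is 9.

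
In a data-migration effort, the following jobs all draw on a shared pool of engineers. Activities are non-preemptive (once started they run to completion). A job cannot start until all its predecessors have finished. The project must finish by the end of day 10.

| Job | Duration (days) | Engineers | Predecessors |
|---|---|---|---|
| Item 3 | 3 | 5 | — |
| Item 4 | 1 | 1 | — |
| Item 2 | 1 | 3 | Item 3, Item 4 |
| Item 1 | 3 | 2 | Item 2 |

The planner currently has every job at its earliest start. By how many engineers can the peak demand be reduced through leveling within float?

1

Early-start peak: d1:6  d2:5  d3:5  d4:3  d5:2  d6:2  d7:2  d8:0  d9:0  d10:0 ⇒ 6.
Leveled (Item 3@1, Item 4@4, Item 2@5, Item 1@6): d1:5  d2:5  d3:5  d4:1  d5:3  d6:2  d7:2  d8:2  d9:0  d10:0 ⇒ 5.
Reduction 6 − 5 = 1.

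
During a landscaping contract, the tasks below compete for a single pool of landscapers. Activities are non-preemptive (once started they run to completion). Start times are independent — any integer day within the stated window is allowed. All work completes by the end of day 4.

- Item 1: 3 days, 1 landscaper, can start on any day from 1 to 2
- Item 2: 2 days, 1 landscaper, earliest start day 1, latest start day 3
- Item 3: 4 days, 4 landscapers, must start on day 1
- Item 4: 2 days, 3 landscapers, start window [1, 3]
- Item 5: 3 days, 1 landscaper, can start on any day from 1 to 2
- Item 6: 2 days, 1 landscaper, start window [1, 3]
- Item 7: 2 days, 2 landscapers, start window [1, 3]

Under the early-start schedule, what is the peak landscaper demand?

Early-start schedule: Item 1@1, Item 2@1, Item 3@1, Item 4@1, Item 5@1, Item 6@1, Item 7@1.
Load per day: day 1: 13, day 2: 13, day 3: 6, day 4: 4.
Peak is 13.

13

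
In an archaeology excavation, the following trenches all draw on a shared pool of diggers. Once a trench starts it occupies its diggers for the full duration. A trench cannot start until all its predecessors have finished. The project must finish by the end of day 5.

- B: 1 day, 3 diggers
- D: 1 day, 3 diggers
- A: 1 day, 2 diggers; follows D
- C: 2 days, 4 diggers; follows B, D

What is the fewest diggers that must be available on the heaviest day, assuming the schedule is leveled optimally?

4

Early-start (B@1, D@1, A@2, C@2) gives peak 6: d1:6  d2:6  d3:4  d4:0  d5:0.
Shift D→2, A→3, C→4.
Schedule B@1, D@2, A@3, C@4: d1:3  d2:3  d3:2  d4:4  d5:4 — peak 4.
Total digger-days = 16 over 5 days ⇒ peak ≥ ⌈16/5⌉ = 4, so 4 is optimal.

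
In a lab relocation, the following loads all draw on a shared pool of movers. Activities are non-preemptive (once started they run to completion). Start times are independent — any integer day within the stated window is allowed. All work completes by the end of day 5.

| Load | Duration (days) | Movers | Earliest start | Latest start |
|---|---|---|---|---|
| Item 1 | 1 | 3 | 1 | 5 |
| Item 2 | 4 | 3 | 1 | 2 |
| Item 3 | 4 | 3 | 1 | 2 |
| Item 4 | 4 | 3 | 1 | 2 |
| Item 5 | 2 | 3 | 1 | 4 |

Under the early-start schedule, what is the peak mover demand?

Early-start schedule: Item 1@1, Item 2@1, Item 3@1, Item 4@1, Item 5@1.
Load per day: day 1: 15, day 2: 12, day 3: 9, day 4: 9, day 5: 0.
Peak is 15.

15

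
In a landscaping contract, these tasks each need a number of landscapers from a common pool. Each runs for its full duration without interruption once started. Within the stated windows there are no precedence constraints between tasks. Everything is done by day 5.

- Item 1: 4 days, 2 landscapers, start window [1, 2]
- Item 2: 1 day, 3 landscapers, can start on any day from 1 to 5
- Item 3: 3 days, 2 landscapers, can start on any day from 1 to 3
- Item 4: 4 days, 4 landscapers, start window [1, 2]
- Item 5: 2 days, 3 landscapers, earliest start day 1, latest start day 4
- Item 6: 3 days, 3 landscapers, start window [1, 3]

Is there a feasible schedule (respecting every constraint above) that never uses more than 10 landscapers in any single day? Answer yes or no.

The minimum achievable peak is 11; 10 < 11, so no feasible schedule stays within the cap.

no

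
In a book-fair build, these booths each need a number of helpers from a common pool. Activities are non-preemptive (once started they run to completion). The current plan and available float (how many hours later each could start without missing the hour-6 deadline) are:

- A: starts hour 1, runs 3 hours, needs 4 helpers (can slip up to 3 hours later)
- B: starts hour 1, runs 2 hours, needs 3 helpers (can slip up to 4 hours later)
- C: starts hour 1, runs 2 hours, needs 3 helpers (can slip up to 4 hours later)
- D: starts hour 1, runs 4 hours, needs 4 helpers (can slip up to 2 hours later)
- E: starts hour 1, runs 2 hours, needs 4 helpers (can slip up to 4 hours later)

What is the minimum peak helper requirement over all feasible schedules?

10

Early-start (A@1, B@1, C@1, D@1, E@1) gives peak 18: h1:18  h2:18  h3:8  h4:4  h5:0  h6:0.
Shift D→3, E→4.
Schedule A@1, B@1, C@1, D@3, E@4: h1:10  h2:10  h3:8  h4:8  h5:8  h6:4 — peak 10.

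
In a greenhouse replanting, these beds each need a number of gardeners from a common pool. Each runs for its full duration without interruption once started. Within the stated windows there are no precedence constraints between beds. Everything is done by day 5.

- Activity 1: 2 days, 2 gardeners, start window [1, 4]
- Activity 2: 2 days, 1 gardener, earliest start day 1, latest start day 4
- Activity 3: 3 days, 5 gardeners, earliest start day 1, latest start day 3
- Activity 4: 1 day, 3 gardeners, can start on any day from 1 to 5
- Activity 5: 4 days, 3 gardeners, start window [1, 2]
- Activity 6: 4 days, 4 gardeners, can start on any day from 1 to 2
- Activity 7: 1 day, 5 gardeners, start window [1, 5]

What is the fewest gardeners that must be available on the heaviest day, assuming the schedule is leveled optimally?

Early-start (Activity 1@1, Activity 2@1, Activity 3@1, Activity 4@1, Activity 5@1, Activity 6@1, Activity 7@1) gives peak 23: d1:23  d2:15  d3:12  d4:7  d5:0.
Shift Activity 3→3, Activity 5→2, Activity 6→2.
Schedule Activity 1@1, Activity 2@1, Activity 3@3, Activity 4@1, Activity 5@2, Activity 6@2, Activity 7@1: d1:11  d2:10  d3:12  d4:12  d5:12 — peak 12.
Total gardener-days = 57 over 5 days ⇒ peak ≥ ⌈57/5⌉ = 12, so 12 is optimal.

12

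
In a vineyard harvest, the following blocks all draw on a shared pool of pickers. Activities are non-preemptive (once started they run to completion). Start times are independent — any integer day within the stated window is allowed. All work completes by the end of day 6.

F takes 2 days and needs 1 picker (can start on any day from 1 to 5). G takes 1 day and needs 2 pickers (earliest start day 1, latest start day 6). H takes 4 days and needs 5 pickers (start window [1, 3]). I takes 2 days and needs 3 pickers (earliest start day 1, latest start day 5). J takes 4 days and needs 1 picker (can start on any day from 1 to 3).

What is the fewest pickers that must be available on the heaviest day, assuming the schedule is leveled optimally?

6

Early-start (F@1, G@1, H@1, I@1, J@1) gives peak 12: d1:12  d2:10  d3:6  d4:6  d5:0  d6:0.
Shift H→3, J→2.
Schedule F@1, G@1, H@3, I@1, J@2: d1:6  d2:5  d3:6  d4:6  d5:6  d6:5 — peak 6.
Total picker-days = 34 over 6 days ⇒ peak ≥ ⌈34/6⌉ = 6, so 6 is optimal.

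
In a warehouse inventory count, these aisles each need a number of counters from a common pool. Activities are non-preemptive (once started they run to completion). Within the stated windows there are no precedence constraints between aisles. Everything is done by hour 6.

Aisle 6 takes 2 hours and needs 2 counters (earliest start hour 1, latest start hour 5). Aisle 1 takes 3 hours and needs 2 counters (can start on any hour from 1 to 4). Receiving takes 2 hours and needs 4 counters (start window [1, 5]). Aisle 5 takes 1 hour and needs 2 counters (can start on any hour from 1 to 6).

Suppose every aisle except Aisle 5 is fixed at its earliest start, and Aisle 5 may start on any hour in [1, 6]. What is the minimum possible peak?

8

Aisle 5@1: h1:10  h2:8  h3:2  h4:0  h5:0  h6:0 → peak 10
Aisle 5@2: h1:8  h2:10  h3:2  h4:0  h5:0  h6:0 → peak 10
Aisle 5@3: h1:8  h2:8  h3:4  h4:0  h5:0  h6:0 → peak 8
Aisle 5@4: h1:8  h2:8  h3:2  h4:2  h5:0  h6:0 → peak 8
Aisle 5@5: h1:8  h2:8  h3:2  h4:0  h5:2  h6:0 → peak 8
Aisle 5@6: h1:8  h2:8  h3:2  h4:0  h5:0  h6:2 → peak 8
Best is Aisle 5@3, peak 8.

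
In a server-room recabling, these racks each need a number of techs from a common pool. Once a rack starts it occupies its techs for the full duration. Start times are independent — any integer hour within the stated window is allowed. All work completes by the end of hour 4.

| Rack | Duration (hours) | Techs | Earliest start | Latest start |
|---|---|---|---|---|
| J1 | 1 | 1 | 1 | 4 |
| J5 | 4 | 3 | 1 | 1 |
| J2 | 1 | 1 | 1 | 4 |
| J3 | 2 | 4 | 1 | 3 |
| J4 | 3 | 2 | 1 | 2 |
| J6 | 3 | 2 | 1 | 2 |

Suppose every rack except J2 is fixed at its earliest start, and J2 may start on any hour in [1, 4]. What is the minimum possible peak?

12

J2@1: h1:13  h2:11  h3:7  h4:3 → peak 13
J2@2: h1:12  h2:12  h3:7  h4:3 → peak 12
J2@3: h1:12  h2:11  h3:8  h4:3 → peak 12
J2@4: h1:12  h2:11  h3:7  h4:4 → peak 12
Best is J2@2, peak 12.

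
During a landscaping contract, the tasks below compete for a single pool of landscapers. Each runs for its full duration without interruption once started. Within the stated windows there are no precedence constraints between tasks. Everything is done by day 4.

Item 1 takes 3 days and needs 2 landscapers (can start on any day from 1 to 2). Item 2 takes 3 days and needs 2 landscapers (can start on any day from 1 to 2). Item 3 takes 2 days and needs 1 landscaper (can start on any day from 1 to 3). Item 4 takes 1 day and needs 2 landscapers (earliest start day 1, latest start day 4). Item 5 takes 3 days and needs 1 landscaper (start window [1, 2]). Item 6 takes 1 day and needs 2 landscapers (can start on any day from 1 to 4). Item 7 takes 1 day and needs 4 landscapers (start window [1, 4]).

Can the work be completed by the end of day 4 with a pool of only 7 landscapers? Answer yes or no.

Schedule Item 1@1, Item 2@1, Item 3@1, Item 4@1, Item 5@2, Item 6@3, Item 7@4: d1:7  d2:6  d3:7  d4:5 — peak 7 ≤ 7.

yes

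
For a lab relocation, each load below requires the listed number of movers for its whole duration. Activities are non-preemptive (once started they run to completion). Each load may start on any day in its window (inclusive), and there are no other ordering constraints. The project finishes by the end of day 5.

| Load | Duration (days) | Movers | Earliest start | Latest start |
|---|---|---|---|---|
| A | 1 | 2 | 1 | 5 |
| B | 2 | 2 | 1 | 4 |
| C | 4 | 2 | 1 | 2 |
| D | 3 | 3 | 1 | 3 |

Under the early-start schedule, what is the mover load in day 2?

7

At early start, day 2 has: B, C, D.
Demand: 2 + 2 + 3 = 7.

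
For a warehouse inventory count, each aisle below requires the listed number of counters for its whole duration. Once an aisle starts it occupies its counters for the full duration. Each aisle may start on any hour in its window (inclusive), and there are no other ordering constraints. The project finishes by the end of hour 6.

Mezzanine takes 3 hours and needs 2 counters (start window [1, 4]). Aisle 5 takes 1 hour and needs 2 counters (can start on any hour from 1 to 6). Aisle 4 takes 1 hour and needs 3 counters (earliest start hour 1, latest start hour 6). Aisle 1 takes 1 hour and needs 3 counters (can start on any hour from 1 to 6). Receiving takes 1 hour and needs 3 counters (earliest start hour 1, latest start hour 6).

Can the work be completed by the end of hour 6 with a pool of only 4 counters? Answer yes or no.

yes

Schedule Mezzanine@1, Aisle 5@1, Aisle 4@4, Aisle 1@5, Receiving@6: h1:4  h2:2  h3:2  h4:3  h5:3  h6:3 — peak 4 ≤ 4.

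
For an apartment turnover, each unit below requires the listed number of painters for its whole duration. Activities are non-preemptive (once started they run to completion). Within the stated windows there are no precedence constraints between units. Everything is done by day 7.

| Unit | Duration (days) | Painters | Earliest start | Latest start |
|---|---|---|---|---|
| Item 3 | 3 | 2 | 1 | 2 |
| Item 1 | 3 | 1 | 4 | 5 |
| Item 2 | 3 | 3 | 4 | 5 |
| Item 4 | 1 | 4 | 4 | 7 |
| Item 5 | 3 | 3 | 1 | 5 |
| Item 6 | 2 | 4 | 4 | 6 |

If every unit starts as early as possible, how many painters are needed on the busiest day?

Early-start schedule: Item 3@1, Item 1@4, Item 2@4, Item 4@4, Item 5@1, Item 6@4.
Load per day: day 1: 5, day 2: 5, day 3: 5, day 4: 12, day 5: 8, day 6: 4, day 7: 0.
Peak is 12.

12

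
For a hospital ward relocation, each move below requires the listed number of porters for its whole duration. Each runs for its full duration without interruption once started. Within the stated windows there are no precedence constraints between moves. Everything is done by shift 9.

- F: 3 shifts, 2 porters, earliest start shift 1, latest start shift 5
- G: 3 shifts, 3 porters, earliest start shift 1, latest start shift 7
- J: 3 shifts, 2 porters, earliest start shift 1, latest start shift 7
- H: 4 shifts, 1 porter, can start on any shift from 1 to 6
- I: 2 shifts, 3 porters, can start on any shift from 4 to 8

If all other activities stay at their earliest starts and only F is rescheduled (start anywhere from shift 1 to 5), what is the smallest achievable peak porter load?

6

F@1: s1:8  s2:8  s3:8  s4:4  s5:3  s6:0  s7:0  s8:0  s9:0 → peak 8
F@2: s1:6  s2:8  s3:8  s4:6  s5:3  s6:0  s7:0  s8:0  s9:0 → peak 8
F@3: s1:6  s2:6  s3:8  s4:6  s5:5  s6:0  s7:0  s8:0  s9:0 → peak 8
F@4: s1:6  s2:6  s3:6  s4:6  s5:5  s6:2  s7:0  s8:0  s9:0 → peak 6
F@5: s1:6  s2:6  s3:6  s4:4  s5:5  s6:2  s7:2  s8:0  s9:0 → peak 6
Best is F@4, peak 6.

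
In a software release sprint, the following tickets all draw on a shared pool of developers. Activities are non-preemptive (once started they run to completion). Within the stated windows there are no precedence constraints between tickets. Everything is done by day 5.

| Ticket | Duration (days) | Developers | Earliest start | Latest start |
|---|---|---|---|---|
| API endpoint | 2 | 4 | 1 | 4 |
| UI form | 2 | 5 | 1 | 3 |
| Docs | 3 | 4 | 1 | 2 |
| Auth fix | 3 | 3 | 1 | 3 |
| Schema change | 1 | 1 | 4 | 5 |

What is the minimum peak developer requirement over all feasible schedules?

Early-start (API endpoint@1, UI form@1, Docs@1, Auth fix@1, Schema change@4) gives peak 16: d1:16  d2:16  d3:7  d4:1  d5:0.
Shift API endpoint→4, Auth fix→3.
Schedule API endpoint@4, UI form@1, Docs@1, Auth fix@3, Schema change@4: d1:9  d2:9  d3:7  d4:8  d5:7 — peak 9.

9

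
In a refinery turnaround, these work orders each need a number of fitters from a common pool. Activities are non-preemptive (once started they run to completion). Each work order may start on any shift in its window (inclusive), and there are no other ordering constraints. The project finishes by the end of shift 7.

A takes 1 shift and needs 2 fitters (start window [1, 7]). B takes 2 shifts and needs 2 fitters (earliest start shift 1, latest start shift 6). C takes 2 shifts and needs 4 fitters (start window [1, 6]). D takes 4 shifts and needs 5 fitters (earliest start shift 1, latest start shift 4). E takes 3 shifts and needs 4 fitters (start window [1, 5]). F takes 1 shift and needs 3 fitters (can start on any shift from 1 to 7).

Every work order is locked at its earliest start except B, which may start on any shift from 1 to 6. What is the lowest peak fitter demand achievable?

B@1: s1:20  s2:15  s3:9  s4:5  s5:0  s6:0  s7:0 → peak 20
B@2: s1:18  s2:15  s3:11  s4:5  s5:0  s6:0  s7:0 → peak 18
B@3: s1:18  s2:13  s3:11  s4:7  s5:0  s6:0  s7:0 → peak 18
B@4: s1:18  s2:13  s3:9  s4:7  s5:2  s6:0  s7:0 → peak 18
B@5: s1:18  s2:13  s3:9  s4:5  s5:2  s6:2  s7:0 → peak 18
B@6: s1:18  s2:13  s3:9  s4:5  s5:0  s6:2  s7:2 → peak 18
Best is B@2, peak 18.

18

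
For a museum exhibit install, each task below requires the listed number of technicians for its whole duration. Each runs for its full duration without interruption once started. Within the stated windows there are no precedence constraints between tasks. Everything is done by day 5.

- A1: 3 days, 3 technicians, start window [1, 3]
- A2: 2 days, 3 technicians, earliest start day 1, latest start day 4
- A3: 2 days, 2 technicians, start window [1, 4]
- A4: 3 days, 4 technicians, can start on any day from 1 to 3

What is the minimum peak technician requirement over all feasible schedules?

7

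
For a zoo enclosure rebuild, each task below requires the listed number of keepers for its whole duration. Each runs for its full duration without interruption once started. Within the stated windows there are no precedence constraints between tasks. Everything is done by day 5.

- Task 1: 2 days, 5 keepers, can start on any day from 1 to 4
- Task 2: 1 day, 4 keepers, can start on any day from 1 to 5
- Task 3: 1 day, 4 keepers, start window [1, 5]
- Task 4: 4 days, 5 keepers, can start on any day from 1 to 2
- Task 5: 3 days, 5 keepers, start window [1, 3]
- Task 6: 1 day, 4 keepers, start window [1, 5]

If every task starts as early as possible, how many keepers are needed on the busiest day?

27

Early-start schedule: Task 1@1, Task 2@1, Task 3@1, Task 4@1, Task 5@1, Task 6@1.
Load per day: day 1: 27, day 2: 15, day 3: 10, day 4: 5, day 5: 0.
Peak is 27.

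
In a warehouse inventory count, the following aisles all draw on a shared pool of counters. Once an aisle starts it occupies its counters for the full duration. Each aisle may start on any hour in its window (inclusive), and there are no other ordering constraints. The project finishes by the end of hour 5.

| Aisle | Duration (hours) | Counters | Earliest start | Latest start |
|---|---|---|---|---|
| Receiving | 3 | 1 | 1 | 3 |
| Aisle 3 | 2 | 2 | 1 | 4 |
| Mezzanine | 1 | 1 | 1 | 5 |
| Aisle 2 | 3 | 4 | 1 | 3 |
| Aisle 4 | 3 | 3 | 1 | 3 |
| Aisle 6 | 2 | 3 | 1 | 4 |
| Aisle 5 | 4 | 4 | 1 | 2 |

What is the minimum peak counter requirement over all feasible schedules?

12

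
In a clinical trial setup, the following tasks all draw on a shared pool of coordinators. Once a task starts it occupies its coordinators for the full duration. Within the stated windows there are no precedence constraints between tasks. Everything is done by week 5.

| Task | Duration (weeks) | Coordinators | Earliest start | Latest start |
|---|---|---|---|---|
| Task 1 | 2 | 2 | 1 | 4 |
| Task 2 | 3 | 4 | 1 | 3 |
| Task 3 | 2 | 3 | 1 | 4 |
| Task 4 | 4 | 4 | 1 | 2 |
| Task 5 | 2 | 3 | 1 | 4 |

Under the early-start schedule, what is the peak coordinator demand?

16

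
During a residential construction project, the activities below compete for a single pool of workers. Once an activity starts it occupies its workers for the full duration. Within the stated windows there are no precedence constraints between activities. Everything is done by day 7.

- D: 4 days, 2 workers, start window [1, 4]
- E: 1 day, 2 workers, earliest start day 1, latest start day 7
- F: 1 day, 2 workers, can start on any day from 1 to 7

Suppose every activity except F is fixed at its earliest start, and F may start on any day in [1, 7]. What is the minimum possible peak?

4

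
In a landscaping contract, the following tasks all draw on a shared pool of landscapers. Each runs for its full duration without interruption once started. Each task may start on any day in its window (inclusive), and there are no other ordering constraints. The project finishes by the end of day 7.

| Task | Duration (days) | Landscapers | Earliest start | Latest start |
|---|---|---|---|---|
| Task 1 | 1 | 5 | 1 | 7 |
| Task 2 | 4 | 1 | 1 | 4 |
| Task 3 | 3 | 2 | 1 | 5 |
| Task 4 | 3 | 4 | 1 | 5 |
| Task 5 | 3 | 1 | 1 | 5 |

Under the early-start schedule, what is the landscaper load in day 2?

8

At early start, day 2 has: Task 2, Task 3, Task 4, Task 5.
Demand: 1 + 2 + 4 + 1 = 8.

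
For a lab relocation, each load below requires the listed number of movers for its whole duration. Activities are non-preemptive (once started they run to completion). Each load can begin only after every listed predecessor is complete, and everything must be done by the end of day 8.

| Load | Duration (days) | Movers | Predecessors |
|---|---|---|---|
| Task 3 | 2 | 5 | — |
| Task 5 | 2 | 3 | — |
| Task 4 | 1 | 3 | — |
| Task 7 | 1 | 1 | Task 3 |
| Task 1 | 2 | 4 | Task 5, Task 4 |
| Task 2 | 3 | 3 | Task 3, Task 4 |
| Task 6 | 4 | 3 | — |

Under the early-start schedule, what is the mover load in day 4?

At early start, day 4 has: Task 1, Task 2, Task 6.
Demand: 4 + 3 + 3 = 10.

10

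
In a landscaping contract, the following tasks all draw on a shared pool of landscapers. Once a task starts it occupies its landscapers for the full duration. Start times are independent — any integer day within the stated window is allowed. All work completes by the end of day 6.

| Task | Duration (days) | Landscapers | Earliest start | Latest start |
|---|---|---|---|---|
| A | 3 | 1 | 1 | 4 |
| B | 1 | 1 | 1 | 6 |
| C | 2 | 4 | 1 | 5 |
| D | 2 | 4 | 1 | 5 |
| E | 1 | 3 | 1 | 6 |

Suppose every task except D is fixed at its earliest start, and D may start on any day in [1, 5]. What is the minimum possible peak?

D@1: d1:13  d2:9  d3:1  d4:0  d5:0  d6:0 → peak 13
D@2: d1:9  d2:9  d3:5  d4:0  d5:0  d6:0 → peak 9
D@3: d1:9  d2:5  d3:5  d4:4  d5:0  d6:0 → peak 9
D@4: d1:9  d2:5  d3:1  d4:4  d5:4  d6:0 → peak 9
D@5: d1:9  d2:5  d3:1  d4:0  d5:4  d6:4 → peak 9
Best is D@2, peak 9.

9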